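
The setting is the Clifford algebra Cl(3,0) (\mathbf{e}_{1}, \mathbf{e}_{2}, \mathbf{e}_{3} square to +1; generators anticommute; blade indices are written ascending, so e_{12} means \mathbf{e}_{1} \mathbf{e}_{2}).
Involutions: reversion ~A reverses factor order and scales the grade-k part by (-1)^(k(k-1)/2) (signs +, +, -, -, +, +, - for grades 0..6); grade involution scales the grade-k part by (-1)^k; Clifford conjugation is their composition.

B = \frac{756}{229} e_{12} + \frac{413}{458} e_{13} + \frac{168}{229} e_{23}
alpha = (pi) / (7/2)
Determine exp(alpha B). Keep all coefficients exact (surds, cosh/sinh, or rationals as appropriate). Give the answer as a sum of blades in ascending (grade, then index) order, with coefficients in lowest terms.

B^2 term by term: the squares give (\frac{756}{229})^2*(e_{12})^2 + (\frac{413}{458})^2*(e_{13})^2 + (\frac{168}{229})^2*(e_{23})^2 = \frac{571536}{52441}*(-1) + \frac{170569}{209764}*(-1) + \frac{28224}{52441}*(-1) = -\frac{49}{4} (each basis 2-blade squares to minus the product of its generators' squares); cross terms between blades sharing an index anticommute and cancel. So B^2 = -\frac{49}{4}.
B^2 = -\frac{49}{4} — a negative square means the series sums to a rotation: l = \frac{7}{2}, alpha*l = \pi, so exp(alpha B) = cos(\pi) + (sin(\pi)/(\frac{7}{2}))*B = -1 + (0)*B.
Answer: -1


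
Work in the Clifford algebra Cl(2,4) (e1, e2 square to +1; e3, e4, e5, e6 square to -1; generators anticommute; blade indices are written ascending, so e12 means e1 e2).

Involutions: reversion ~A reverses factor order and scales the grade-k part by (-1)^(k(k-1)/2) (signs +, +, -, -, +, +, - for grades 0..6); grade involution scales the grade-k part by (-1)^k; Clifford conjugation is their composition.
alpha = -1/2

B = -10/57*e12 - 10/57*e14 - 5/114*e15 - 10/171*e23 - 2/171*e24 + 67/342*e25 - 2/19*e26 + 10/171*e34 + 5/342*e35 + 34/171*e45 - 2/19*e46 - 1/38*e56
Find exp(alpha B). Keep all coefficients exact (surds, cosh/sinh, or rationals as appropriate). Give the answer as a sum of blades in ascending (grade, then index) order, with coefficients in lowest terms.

B^2 term by term: the squares give (-10/57)^2*(e12)^2 + (-10/57)^2*(e14)^2 + (-5/114)^2*(e15)^2 + (-10/171)^2*(e23)^2 + (-2/171)^2*(e24)^2 + (67/342)^2*(e25)^2 + (-2/19)^2*(e26)^2 + (10/171)^2*(e34)^2 + (5/342)^2*(e35)^2 + (34/171)^2*(e45)^2 + (-2/19)^2*(e46)^2 + (-1/38)^2*(e56)^2 = 100/3249*(-1) + 100/3249*(+1) + 25/12996*(+1) + 100/29241*(+1) + 4/29241*(+1) + 4489/116964*(+1) + 4/361*(+1) + 100/29241*(-1) + 25/116964*(-1) + 1156/29241*(-1) + 4/361*(-1) + 1/1444*(-1) = 0 (each basis 2-blade squares to minus the product of its generators' squares); cross terms between blades sharing an index anticommute and cancel; the commuting (index-disjoint) pairs give grade-4 terms 2*c*c'*(blade product), which cancel blade by blade — e1234: -200/9747 + 200/9747 = 0; e1235: -50/9747 + 50/9747 = 0; e1245: -680/9747 + 670/9747 + 10/9747 = 0; e1246: 40/1083 - 40/1083 = 0; e1256: 10/1083 - 10/1083 = 0; e1345: 50/9747 - 50/9747 = 0; e1456: 10/1083 - 10/1083 = 0; e2345: -680/29241 + 10/29241 + 670/29241 = 0; e2346: 40/3249 - 40/3249 = 0; e2356: 10/3249 - 10/3249 = 0; e2456: 2/3249 + 134/3249 - 136/3249 = 0; e3456: -10/3249 + 10/3249 = 0 — confirming B is simple. So B^2 = 0.
B^2 = 0, and the exponential is exactly linear here: exp(alpha B) = 1 + alpha B (parabolic case).
Answer: 1 + 5/57*e12 + 5/57*e14 + 5/228*e15 + 5/171*e23 + 1/171*e24 - 67/684*e25 + 1/19*e26 - 5/171*e34 - 5/684*e35 - 17/171*e45 + 1/19*e46 + 1/76*e56


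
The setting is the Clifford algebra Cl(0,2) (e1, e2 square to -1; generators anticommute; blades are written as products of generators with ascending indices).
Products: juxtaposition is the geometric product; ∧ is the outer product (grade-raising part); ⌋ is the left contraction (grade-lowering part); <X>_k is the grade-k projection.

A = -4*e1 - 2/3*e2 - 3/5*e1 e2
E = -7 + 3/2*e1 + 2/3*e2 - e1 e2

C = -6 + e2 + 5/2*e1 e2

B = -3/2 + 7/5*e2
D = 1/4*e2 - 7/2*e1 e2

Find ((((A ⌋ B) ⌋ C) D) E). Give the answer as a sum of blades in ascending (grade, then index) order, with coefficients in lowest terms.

step 1: 14/15
step 2: -28/5 + 14/15*e2 + 7/3*e1 e2
step 3: 119/15 - 77/20*e1 - 7/5*e2 + 98/5*e1 e2
step 4: -1169/40 + 1631/60*e1 + 1463/36*e2 - 728/5*e1 e2
Answer: -1169/40 + 1631/60*e1 + 1463/36*e2 - 728/5*e1 e2


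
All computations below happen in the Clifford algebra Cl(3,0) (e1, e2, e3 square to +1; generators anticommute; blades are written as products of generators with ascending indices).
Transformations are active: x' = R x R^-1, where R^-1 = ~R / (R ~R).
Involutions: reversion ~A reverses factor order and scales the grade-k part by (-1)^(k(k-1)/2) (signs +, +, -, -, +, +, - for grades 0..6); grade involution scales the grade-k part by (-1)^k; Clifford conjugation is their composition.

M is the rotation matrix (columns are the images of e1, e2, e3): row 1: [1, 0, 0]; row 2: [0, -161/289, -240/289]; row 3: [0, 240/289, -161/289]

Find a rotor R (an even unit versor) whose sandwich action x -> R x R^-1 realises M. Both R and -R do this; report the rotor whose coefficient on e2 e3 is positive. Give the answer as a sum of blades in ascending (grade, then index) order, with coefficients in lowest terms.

Method: write R = a + b12*e1 e2 + b13*e1 e3 + b23*e2 e3 with a^2 + b12^2 + b13^2 + b23^2 = 1 (so R^-1 = ~R). Expanding the columns R e_j ~R gives tr M = 4a^2 - 1 and, from the antisymmetric part, M21 - M12 = -4a*b12, M13 - M31 = 4a*b13, M32 - M23 = -4a*b23.
Here tr M = -33/289, so a^2 = (1 + tr M)/4 = 64/289 and a = ±8/17. Taking a = 8/17: M21 - M12 = 0, M13 - M31 = 0, M32 - M23 = 480/289, giving b12 = 0, b13 = 0, b23 = -15/17, i.e. R = 8/17 - 15/17*e2 e3.
Its e2 e3 coefficient is negative, so report the other preimage -R.
Answer: -8/17 + 15/17*e2 e3. Recall the cover is two-to-one: with M of trace -33/289, both preimages act alike, and the stated e2 e3 sign chooses the sheet.


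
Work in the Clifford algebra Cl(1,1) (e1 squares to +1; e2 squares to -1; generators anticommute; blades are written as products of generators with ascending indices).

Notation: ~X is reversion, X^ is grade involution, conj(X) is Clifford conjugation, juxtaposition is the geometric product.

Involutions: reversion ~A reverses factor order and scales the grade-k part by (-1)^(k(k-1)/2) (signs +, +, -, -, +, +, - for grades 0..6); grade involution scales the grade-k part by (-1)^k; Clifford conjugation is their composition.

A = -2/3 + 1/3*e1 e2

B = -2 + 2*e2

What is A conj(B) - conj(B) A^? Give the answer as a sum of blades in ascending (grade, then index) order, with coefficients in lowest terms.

first term: 4/3 + 2/3*e1 + 4/3*e2 - 2/3*e1 e2
second term: 4/3 - 2/3*e1 + 4/3*e2 - 2/3*e1 e2
Answer: 4/3*e1


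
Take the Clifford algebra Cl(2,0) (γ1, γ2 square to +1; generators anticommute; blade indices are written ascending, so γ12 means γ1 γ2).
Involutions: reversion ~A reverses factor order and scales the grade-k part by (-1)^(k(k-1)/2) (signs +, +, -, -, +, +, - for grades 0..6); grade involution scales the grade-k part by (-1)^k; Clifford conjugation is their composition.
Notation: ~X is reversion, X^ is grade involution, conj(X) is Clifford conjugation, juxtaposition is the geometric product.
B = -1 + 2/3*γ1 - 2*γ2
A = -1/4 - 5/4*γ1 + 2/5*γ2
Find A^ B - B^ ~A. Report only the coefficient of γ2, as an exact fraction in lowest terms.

first term: 113/60 - 17/12*γ1 + 9/10*γ2 - 67/30*γ12
second term: 113/60 + 17/12*γ1 - 9/10*γ2 + 67/30*γ12
Answer: 9/5


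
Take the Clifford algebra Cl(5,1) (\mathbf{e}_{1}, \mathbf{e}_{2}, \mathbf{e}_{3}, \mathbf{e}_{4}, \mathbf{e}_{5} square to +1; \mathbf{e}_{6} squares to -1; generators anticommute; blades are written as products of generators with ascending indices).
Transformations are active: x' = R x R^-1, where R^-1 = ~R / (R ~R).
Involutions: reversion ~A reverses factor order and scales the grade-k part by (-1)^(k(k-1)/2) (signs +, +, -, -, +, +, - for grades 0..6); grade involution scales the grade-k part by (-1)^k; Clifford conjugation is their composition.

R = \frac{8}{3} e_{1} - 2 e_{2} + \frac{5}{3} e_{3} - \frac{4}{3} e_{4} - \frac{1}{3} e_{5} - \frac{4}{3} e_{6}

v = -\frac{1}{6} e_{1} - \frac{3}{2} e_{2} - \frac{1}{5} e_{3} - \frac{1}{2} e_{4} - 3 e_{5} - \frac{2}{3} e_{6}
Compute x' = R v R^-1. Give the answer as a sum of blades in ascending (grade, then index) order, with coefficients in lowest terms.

~R = \frac{8}{3} e_{1} - 2 e_{2} + \frac{5}{3} e_{3} - \frac{4}{3} e_{4} - \frac{1}{3} e_{5} - \frac{4}{3} e_{6}, and R ~R = 14, so R^-1 = ~R / (14).
R v = 3 - \frac{13}{3} e_{1} e_{2} - \frac{23}{90} e_{1} e_{3} - \frac{14}{9} e_{1} e_{4} - \frac{145}{18} e_{1} e_{5} - 2 e_{1} e_{6} + \frac{29}{10} e_{2} e_{3} - e_{2} e_{4} + \frac{11}{2} e_{2} e_{5} - \frac{2}{3} e_{2} e_{6} - \frac{11}{10} e_{3} e_{4} - \frac{76}{15} e_{3} e_{5} - \frac{62}{45} e_{3} e_{6} + \frac{23}{6} e_{4} e_{5} + \frac{2}{9} e_{4} e_{6} - \frac{34}{9} e_{5} e_{6}
Answer: \frac{55}{42} e_{1} + \frac{9}{14} e_{2} + \frac{32}{35} e_{3} - \frac{1}{14} e_{4} + \frac{20}{7} e_{5} + \frac{2}{21} e_{6}


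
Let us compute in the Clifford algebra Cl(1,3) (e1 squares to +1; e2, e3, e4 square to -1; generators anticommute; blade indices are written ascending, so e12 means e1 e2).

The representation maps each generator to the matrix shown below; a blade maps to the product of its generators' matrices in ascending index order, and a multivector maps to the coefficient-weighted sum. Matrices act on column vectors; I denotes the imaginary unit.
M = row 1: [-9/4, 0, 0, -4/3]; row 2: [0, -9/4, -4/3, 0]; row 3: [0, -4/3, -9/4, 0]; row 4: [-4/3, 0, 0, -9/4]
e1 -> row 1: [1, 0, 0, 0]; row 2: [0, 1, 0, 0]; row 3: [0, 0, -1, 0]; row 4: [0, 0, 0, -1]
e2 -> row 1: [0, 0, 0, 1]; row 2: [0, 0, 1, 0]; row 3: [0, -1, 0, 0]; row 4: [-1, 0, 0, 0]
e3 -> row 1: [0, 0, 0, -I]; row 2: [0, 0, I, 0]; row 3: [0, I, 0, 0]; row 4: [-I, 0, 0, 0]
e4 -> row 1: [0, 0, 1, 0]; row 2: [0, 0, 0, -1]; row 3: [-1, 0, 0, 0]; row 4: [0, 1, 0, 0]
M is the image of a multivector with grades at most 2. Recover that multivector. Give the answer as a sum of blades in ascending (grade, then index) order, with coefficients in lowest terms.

Method: the blade images are trace-orthogonal — tr(rho(e_A) rho(e_B)^-1) = 4 if A = B and 0 otherwise — and rho(e_A)^-1 = (e_A)^2 * rho(e_A) with (e_A)^2 = +1 or -1, so the coefficient of e_A in the preimage is (e_A)^2 * tr(M rho(e_A))/4.
Nonzero projections over blades of grade <= 2: 1: (1)^2 = +1, tr(M 1) = -9, coefficient -9/4; e12: (e12)^2 = +1, tr(M rho(e12)) = -16/3, coefficient -4/3. Every other blade of grade <= 2 projects to 0.
Answer: -9/4 - 4/3*e12


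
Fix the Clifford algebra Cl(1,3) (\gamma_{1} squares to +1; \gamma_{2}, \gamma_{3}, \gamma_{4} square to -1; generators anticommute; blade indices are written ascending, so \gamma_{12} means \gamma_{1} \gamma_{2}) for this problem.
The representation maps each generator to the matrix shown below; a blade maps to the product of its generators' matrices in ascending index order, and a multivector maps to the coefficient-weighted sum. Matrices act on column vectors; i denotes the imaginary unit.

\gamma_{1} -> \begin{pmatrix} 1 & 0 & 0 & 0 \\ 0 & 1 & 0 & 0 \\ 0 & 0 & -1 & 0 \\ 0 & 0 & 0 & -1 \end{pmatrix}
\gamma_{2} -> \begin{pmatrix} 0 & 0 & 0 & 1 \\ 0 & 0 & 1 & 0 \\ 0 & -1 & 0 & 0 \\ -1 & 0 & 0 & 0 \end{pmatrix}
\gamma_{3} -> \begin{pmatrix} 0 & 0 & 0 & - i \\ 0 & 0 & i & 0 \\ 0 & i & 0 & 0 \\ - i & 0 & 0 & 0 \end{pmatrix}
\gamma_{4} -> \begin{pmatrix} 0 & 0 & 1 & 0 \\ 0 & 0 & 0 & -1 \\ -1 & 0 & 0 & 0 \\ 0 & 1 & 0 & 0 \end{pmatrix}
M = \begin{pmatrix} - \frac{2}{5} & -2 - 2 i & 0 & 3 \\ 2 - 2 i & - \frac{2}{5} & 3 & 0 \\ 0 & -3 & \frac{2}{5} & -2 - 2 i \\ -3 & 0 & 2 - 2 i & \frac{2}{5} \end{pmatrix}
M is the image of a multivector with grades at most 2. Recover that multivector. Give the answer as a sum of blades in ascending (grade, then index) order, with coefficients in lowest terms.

Method: the blade images are trace-orthogonal — tr(rho(e_A) rho(e_B)^-1) = 4 if A = B and 0 otherwise — and rho(e_A)^-1 = (e_A)^2 * rho(e_A) with (e_A)^2 = +1 or -1, so the coefficient of e_A in the preimage is (e_A)^2 * tr(M rho(e_A))/4.
Nonzero projections over blades of grade <= 2: \gamma_{1}: (\gamma_{1})^2 = +1, tr(M rho(\gamma_{1})) = - \frac{8}{5}, coefficient -\frac{2}{5}; \gamma_{2}: (\gamma_{2})^2 = -1, tr(M rho(\gamma_{2})) = -12, coefficient 3; \gamma_{24}: (\gamma_{24})^2 = -1, tr(M rho(\gamma_{24})) = 8, coefficient -2; \gamma_{34}: (\gamma_{34})^2 = -1, tr(M rho(\gamma_{34})) = -8, coefficient 2. Every other blade of grade <= 2 projects to 0.
Answer: -\frac{2}{5} \gamma_{1} + 3 \gamma_{2} - 2 \gamma_{24} + 2 \gamma_{34}


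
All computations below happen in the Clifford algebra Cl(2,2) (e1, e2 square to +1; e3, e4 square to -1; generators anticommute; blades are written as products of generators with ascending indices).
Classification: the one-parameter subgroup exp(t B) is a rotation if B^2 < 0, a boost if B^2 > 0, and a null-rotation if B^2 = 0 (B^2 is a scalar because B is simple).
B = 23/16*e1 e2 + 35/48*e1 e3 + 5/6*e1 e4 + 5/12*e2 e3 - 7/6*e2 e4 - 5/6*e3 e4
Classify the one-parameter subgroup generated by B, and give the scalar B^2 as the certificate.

B^2 term by term: the squares give (23/16)^2*(e1 e2)^2 + (35/48)^2*(e1 e3)^2 + (5/6)^2*(e1 e4)^2 + (5/12)^2*(e2 e3)^2 + (-7/6)^2*(e2 e4)^2 + (-5/6)^2*(e3 e4)^2 = 529/256*(-1) + 1225/2304*(+1) + 25/36*(+1) + 25/144*(+1) + 49/36*(+1) + 25/36*(-1) = 0 (each basis 2-blade squares to minus the product of its generators' squares); cross terms between blades sharing an index anticommute and cancel; the commuting (index-disjoint) pairs give grade-4 terms 2*c*c'*(blade product), which cancel blade by blade — e1 e2 e3 e4: -115/48 + 245/144 + 25/36 = 0 — confirming B is simple. So B^2 = 0.
Answer: null-rotation, certificate B^2 = 0. B^2 = 0 is basis-independent, so its sign is the whole story.


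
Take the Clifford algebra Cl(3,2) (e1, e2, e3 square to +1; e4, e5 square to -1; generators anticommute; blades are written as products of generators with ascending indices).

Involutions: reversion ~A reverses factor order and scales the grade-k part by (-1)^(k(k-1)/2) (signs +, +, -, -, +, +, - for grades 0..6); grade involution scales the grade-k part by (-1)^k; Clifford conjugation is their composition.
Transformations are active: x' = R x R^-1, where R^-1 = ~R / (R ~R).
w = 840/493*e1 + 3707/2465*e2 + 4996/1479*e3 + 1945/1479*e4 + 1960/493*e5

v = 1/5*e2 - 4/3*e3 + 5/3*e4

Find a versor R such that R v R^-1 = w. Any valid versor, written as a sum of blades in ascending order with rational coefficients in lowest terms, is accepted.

Take R = v + w = 840/493*e1 + 840/493*e2 + 1008/493*e3 + 1470/493*e4 + 1960/493*e5. Because q(v) = q(w) = -24/25, conjugation by R sends v exactly to w.
Answer: 840/493*e1 + 840/493*e2 + 1008/493*e3 + 1470/493*e4 + 1960/493*e5


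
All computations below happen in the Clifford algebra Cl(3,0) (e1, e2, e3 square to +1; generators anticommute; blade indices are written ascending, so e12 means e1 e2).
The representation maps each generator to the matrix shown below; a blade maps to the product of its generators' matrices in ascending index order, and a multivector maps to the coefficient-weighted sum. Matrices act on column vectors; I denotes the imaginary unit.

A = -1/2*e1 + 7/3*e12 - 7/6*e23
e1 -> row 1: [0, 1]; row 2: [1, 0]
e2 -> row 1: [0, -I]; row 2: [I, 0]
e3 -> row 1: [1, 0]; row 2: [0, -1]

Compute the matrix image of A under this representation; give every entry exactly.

Bivector images (products of the table entries): rho(e12) = rho(e1)rho(e2) = row 1: [I, 0]; row 2: [0, -I]; rho(e23) = rho(e2)rho(e3) = row 1: [0, I]; row 2: [I, 0].
M = (-1/2)*rho(e1) + (7/3)*rho(e12) + (-7/6)*rho(e23), summed entrywise:
Answer: row 1: [7*I/3, -1/2 - 7*I/6]; row 2: [-1/2 - 7*I/6, -7*I/3]


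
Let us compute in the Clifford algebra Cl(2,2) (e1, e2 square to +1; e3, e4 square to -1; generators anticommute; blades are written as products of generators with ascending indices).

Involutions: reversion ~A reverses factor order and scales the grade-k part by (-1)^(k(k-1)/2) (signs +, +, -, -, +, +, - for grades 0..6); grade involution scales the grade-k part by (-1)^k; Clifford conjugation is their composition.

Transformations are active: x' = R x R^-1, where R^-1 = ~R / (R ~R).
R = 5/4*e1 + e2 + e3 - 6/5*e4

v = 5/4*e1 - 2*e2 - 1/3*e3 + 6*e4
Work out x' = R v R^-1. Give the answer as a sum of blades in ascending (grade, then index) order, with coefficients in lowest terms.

~R = 5/4*e1 + e2 + e3 - 6/5*e4, and R ~R = 49/400, so R^-1 = ~R / (49/400).
R v = 1703/240 - 15/4*e1 e2 - 5/3*e1 e3 + 9*e1 e4 + 5/3*e2 e3 + 18/5*e2 e4 + 28/5*e3 e4
Answer: 84415/588*e1 + 17324/147*e2 + 5693/49*e3 - 7106/49*e4


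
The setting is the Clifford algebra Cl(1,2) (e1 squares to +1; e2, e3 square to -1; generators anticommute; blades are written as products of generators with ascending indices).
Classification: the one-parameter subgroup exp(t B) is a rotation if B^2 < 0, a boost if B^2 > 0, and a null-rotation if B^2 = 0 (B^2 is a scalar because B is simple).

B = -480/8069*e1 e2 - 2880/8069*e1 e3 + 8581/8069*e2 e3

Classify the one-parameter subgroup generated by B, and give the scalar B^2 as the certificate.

B^2 term by term: the squares give (-480/8069)^2*(e1 e2)^2 + (-2880/8069)^2*(e1 e3)^2 + (8581/8069)^2*(e2 e3)^2 = 230400/65108761*(+1) + 8294400/65108761*(+1) + 73633561/65108761*(-1) = -1 (each basis 2-blade squares to minus the product of its generators' squares); cross terms between blades sharing an index anticommute and cancel. So B^2 = -1.
Answer: rotation, certificate B^2 = -1. Why this suffices: the scalar -1 survives any versor conjugation, so its sign alone determines the class however B is presented.


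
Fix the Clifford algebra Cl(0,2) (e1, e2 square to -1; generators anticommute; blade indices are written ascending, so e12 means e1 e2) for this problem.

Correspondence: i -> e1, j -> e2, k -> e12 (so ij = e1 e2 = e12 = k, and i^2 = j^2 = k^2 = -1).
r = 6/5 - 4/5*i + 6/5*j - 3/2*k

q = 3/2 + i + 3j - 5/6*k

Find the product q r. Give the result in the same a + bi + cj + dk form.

In blades: q = 3/2 + e1 + 3*e2 - 5/6*e12, r = 6/5 - 4/5*e1 + 6/5*e2 - 3/2*e12.
Distribute q over r term by term (generator squares from the signature, products reordered to ascending indices): (3/2)*r = 9/5 - 6/5*e1 + 9/5*e2 - 9/4*e12; (e1)*r = 4/5 + 6/5*e1 + 3/2*e2 + 6/5*e12; (3*e2)*r = -18/5 - 9/2*e1 + 18/5*e2 + 12/5*e12; (-5/6*e12)*r = -5/4 + e1 + 2/3*e2 - e12.
Sum: -9/4 - 7/2*e1 + 227/30*e2 + 7/20*e12; translating back through the correspondence:
Answer: -9/4 - 7/2*i + 227/30*j + 7/20*k


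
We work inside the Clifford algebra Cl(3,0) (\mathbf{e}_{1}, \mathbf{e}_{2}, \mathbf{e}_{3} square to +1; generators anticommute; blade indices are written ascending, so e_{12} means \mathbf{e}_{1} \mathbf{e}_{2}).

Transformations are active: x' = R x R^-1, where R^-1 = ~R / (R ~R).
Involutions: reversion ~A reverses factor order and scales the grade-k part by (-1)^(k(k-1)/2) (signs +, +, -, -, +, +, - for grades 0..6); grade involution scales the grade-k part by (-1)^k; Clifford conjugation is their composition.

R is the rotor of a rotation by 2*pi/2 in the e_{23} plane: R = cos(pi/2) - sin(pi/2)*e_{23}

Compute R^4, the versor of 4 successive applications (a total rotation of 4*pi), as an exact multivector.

Because a rotor carries half the rotation angle, composing 4 copies of this e_{23}-plane rotor multiplies the phase: 4*(pi/2) = 2 \pi, hence R^4 = cos(2 \pi) - sin(2 \pi)*e_{23}.
cos(2 \pi) = 1 and sin(2 \pi) = 0, so R^4 = 1. The total rotation 4*pi is 2 full turns, so every vector returns to itself, yet the rotor is +1, back on the identity sheet (an even number of 2*pi turns).
Answer: 1


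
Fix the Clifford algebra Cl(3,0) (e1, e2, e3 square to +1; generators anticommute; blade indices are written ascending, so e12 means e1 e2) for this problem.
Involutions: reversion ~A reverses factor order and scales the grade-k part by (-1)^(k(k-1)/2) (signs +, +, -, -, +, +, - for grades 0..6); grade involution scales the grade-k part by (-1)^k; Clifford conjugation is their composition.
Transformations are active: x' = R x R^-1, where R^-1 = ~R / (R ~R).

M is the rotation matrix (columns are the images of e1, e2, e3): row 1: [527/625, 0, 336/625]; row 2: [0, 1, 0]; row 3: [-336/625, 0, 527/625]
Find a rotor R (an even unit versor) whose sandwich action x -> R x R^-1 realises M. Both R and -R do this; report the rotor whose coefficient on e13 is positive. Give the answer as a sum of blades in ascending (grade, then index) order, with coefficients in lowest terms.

Method: write R = a + b12*e12 + b13*e13 + b23*e23 with a^2 + b12^2 + b13^2 + b23^2 = 1 (so R^-1 = ~R). Expanding the columns R e_j ~R gives tr M = 4a^2 - 1 and, from the antisymmetric part, M21 - M12 = -4a*b12, M13 - M31 = 4a*b13, M32 - M23 = -4a*b23.
Here tr M = 1679/625, so a^2 = (1 + tr M)/4 = 576/625 and a = ±24/25. Taking a = 24/25: M21 - M12 = 0, M13 - M31 = 672/625, M32 - M23 = 0, giving b12 = 0, b13 = 7/25, b23 = 0, i.e. R = 24/25 + 7/25*e13.
Its e13 coefficient is already positive.
Answer: 24/25 + 7/25*e13. Uniqueness: Spin(3) -> SO(3) maps R and -R to the same rotation of trace 1679/625; fixing the sign of the e13 coefficient removes the ambiguity.


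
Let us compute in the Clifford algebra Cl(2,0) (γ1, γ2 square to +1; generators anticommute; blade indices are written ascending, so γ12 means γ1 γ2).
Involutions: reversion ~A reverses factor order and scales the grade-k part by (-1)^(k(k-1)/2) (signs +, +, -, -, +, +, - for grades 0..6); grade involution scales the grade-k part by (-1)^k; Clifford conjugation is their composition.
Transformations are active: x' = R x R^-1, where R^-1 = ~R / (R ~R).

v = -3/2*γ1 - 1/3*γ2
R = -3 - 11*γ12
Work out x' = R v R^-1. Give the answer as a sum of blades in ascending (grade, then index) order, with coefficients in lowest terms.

~R = -3 + 11*γ12, and R ~R = 130, so R^-1 = ~R / (130).
R v = 49/6*γ1 - 31/2*γ2
Answer: 73/65*γ1 + 409/390*γ2


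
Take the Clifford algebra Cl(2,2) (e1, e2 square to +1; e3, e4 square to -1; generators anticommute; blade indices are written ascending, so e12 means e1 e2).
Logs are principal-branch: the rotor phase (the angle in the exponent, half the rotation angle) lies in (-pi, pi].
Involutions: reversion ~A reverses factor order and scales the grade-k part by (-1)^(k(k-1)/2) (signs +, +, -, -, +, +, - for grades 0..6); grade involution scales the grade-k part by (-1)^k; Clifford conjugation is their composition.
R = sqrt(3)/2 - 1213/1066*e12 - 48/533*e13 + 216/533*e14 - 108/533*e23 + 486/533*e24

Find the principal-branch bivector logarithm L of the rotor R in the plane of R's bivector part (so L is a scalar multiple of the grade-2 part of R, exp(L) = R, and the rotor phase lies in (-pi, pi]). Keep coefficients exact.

The scalar part of R is sqrt(3)/2, and that scalar determines the rotor phase on the principal branch; recovering the unit plane as bivector-part over sine of the phase gives L = phase * plane.
Concretely: cos(phase) = sqrt(3)/2 gives phase = ±pi/6, and since phase/sin(phase) is even the sign is immaterial: L = (phase/sin(phase)) * <R>_2 = (pi/3) * <R>_2.
Answer: -1213*pi/3198*e12 - 16*pi/533*e13 + 72*pi/533*e14 - 36*pi/533*e23 + 162*pi/533*e24


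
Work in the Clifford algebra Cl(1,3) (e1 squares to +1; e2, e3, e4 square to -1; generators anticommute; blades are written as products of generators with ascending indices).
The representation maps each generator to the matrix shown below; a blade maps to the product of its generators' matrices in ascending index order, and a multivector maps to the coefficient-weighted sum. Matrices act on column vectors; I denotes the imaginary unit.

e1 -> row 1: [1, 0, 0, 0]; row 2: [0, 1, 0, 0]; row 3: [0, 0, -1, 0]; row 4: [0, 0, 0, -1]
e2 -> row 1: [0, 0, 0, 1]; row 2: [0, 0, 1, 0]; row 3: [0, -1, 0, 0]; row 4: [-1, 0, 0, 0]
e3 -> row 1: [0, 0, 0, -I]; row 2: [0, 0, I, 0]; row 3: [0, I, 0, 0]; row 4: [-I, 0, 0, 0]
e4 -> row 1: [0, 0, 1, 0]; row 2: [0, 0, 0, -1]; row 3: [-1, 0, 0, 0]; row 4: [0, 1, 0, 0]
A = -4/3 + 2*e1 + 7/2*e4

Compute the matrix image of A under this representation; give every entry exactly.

M = (-4/3)*1 + (2)*rho(e1) + (7/2)*rho(e4), summed entrywise (1 is the identity matrix):
Answer: row 1: [2/3, 0, 7/2, 0]; row 2: [0, 2/3, 0, -7/2]; row 3: [-7/2, 0, -10/3, 0]; row 4: [0, 7/2, 0, -10/3]


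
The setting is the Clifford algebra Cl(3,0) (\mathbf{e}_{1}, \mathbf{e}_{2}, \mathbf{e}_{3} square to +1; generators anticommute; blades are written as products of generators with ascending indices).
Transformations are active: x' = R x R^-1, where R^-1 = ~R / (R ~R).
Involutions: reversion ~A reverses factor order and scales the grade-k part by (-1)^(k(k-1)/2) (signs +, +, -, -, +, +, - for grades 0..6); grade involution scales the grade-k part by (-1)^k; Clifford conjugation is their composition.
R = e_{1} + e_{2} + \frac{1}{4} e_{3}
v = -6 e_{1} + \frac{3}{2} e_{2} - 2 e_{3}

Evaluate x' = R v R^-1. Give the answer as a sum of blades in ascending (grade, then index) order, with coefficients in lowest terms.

~R = e_{1} + e_{2} + \frac{1}{4} e_{3}, and R ~R = \frac{33}{16}, so R^-1 = ~R / (\frac{33}{16}).
R v = -5 + \frac{15}{2} e_{1} e_{2} - \frac{1}{2} e_{1} e_{3} - \frac{19}{8} e_{2} e_{3}
Answer: \frac{38}{33} e_{1} - \frac{419}{66} e_{2} + \frac{26}{33} e_{3}


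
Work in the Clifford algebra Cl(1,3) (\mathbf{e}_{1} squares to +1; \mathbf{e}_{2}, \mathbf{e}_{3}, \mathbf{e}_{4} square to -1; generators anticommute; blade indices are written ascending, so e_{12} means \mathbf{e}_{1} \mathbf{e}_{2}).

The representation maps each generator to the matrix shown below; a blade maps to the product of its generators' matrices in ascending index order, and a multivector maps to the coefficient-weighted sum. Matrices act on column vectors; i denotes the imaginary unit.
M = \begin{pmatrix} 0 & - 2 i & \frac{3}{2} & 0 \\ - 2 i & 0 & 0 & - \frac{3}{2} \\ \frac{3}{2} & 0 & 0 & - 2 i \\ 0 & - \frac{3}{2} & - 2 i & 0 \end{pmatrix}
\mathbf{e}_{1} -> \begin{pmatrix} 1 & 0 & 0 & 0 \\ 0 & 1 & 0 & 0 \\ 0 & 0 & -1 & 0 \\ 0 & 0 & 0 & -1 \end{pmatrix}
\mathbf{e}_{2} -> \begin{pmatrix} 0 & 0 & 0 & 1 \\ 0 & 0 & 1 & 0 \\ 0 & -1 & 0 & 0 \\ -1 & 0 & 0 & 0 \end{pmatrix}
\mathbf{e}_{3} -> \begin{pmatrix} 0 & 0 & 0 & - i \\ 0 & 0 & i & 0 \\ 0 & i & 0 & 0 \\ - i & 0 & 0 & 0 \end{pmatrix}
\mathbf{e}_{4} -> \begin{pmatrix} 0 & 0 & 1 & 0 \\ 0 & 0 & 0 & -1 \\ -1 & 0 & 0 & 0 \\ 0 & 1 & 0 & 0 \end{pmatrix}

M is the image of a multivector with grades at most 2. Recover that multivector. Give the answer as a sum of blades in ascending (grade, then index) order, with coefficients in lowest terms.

Method: the blade images are trace-orthogonal — tr(rho(e_A) rho(e_B)^-1) = 4 if A = B and 0 otherwise — and rho(e_A)^-1 = (e_A)^2 * rho(e_A) with (e_A)^2 = +1 or -1, so the coefficient of e_A in the preimage is (e_A)^2 * tr(M rho(e_A))/4.
Nonzero projections over blades of grade <= 2: e_{14}: (e_{14})^2 = +1, tr(M rho(e_{14})) = 6, coefficient \frac{3}{2}; e_{34}: (e_{34})^2 = -1, tr(M rho(e_{34})) = -8, coefficient 2. Every other blade of grade <= 2 projects to 0.
Answer: \frac{3}{2} e_{14} + 2 e_{34}


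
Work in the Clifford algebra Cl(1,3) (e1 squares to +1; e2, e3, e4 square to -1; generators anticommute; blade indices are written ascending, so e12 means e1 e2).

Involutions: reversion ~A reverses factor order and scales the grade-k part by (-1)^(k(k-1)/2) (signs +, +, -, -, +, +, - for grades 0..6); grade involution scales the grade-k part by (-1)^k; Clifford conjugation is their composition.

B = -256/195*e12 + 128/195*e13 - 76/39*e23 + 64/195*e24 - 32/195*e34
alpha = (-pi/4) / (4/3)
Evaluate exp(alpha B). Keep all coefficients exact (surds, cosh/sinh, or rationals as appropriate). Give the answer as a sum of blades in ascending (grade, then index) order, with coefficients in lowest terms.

B^2 term by term: the squares give (-256/195)^2*(e12)^2 + (128/195)^2*(e13)^2 + (-76/39)^2*(e23)^2 + (64/195)^2*(e24)^2 + (-32/195)^2*(e34)^2 = 65536/38025*(+1) + 16384/38025*(+1) + 5776/1521*(-1) + 4096/38025*(-1) + 1024/38025*(-1) = -16/9 (each basis 2-blade squares to minus the product of its generators' squares); cross terms between blades sharing an index anticommute and cancel; the commuting (index-disjoint) pairs give grade-4 terms 2*c*c'*(blade product), which cancel blade by blade — e1234: 16384/38025 - 16384/38025 = 0 — confirming B is simple. So B^2 = -16/9.
B^2 = -16/9 — the series telescopes trigonometrically here: l = 4/3, alpha*l = -pi/4, so exp(alpha B) = cos(-pi/4) + (sin(-pi/4)/(4/3))*B = sqrt(2)/2 + (-3*sqrt(2)/8)*B.
Answer: sqrt(2)/2 + 32*sqrt(2)/65*e12 - 16*sqrt(2)/65*e13 + 19*sqrt(2)/26*e23 - 8*sqrt(2)/65*e24 + 4*sqrt(2)/65*e34


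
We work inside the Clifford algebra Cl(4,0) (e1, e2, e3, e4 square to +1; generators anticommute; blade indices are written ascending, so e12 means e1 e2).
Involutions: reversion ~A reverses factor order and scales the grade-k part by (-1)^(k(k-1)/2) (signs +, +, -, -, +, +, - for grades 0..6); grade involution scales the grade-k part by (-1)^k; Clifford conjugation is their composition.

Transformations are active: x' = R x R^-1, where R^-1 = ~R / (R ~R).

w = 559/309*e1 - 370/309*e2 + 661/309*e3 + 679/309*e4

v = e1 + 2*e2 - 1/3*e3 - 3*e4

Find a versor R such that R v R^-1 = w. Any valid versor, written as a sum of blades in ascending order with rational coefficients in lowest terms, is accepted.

Here q(v) = q(w) = 127/9; the classical choice R = v + w = 868/309*e1 + 248/309*e2 + 186/103*e3 - 248/309*e4 then realises v -> w under the sandwich.
Answer: 868/309*e1 + 248/309*e2 + 186/103*e3 - 248/309*e4


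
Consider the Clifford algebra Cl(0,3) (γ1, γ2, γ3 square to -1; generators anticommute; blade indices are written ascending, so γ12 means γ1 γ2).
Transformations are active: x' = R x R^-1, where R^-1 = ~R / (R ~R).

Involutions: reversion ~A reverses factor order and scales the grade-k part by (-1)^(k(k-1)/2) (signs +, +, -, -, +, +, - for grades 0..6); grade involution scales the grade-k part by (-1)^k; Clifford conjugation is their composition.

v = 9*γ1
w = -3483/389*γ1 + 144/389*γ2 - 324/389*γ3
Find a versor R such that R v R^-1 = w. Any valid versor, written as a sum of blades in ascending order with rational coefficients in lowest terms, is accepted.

Sketch: the shared square -81 makes R = v + w = 18/389*γ1 + 144/389*γ2 - 324/389*γ3 the natural versor; its sandwich fixes that direction, negates (v - w)/2, and sends v to w.
Answer: 18/389*γ1 + 144/389*γ2 - 324/389*γ3


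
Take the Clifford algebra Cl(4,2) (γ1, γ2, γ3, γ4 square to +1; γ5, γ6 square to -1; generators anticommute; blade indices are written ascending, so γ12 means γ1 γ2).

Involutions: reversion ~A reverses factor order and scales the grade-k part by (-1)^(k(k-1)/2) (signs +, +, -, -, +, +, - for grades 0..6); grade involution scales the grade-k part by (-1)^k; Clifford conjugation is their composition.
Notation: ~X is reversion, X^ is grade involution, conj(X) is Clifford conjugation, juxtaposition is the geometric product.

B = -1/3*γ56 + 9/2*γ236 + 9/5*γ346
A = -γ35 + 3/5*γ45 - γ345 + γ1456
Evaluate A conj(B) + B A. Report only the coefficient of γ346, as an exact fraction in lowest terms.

first term: -1/3*γ14 + 1/3*γ36 - 1/5*γ46 + 9/5*γ56 + 9/5*γ135 + 9/2*γ256 + 1/3*γ346 - 27/25*γ356 - 9/5*γ456 + 9/2*γ2456 - 9/2*γ12345 + 27/10*γ23456
second term: 1/3*γ14 + 1/3*γ36 - 1/5*γ46 - 9/5*γ56 + 9/5*γ135 - 9/2*γ256 + 1/3*γ346 + 27/25*γ356 + 9/5*γ456 + 9/2*γ2456 + 9/2*γ12345 + 27/10*γ23456
Answer: 2/3


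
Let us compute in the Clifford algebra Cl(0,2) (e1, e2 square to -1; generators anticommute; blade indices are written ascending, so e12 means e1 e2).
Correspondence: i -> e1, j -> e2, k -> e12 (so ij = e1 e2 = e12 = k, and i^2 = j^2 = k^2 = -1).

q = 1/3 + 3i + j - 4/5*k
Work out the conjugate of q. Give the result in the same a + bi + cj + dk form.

In blades: q = 1/3 + 3*e1 + e2 - 4/5*e12.
Conjugation here is Clifford conjugation: the scalar is fixed and the grade-1 and grade-2 blades all flip sign, giving 1/3 - 3*e1 - e2 + 4/5*e12; translating back:
Answer: 1/3 - 3i - j + 4/5*k


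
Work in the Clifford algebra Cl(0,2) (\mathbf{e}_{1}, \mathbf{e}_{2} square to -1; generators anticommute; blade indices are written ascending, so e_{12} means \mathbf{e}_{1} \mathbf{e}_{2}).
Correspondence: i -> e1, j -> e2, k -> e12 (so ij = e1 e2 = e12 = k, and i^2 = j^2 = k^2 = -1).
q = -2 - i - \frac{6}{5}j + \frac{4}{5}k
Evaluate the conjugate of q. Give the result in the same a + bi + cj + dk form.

In blades: q = -2 - e_{1} - \frac{6}{5} e_{2} + \frac{4}{5} e_{12}.
Conjugation here is Clifford conjugation: the scalar is fixed and the grade-1 and grade-2 blades all flip sign, giving -2 + e_{1} + \frac{6}{5} e_{2} - \frac{4}{5} e_{12}; translating back:
Answer: -2 + i + \frac{6}{5}j - \frac{4}{5}k


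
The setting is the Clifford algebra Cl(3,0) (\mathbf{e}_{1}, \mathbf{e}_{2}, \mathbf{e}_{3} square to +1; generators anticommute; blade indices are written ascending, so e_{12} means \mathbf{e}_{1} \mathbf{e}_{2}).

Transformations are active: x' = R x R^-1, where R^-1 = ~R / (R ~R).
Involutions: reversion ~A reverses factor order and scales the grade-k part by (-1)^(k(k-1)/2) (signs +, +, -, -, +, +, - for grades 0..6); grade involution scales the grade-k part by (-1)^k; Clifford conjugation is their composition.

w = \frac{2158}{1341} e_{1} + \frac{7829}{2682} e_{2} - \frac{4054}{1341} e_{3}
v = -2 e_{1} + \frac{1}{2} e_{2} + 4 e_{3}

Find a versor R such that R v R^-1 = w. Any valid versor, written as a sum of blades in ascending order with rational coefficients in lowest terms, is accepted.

R = v + w = -\frac{524}{1341} e_{1} + \frac{4585}{1341} e_{2} + \frac{1310}{1341} e_{3} works: the equal norms (\frac{81}{4}) guarantee its sandwich swaps v into w.
Answer: -\frac{524}{1341} e_{1} + \frac{4585}{1341} e_{2} + \frac{1310}{1341} e_{3}


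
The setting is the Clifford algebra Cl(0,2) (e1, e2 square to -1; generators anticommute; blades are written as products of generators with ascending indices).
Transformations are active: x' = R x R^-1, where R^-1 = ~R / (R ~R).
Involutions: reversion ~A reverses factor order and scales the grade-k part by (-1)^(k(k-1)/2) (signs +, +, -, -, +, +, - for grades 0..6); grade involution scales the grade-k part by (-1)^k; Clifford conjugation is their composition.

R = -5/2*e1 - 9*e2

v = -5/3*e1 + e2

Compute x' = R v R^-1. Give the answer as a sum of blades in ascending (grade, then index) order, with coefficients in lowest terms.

~R = -5/2*e1 - 9*e2, and R ~R = -349/4, so R^-1 = ~R / (-349/4).
R v = 29/6 - 35/2*e1 e2
Answer: 2035/1047*e1 - 1/349*e2


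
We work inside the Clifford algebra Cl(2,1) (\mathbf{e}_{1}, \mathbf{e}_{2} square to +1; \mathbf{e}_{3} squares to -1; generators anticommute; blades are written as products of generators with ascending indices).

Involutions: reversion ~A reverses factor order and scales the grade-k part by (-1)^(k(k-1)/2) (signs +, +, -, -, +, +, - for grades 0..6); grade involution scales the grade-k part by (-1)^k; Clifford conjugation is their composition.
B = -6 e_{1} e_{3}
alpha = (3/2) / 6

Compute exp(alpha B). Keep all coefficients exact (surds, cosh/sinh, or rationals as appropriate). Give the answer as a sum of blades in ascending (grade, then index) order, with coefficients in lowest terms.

B^2 = (-6)^2*(e_{1} e_{3})^2 = 36*(+1) = 36 (a basis 2-blade squares to minus the product of its generators' squares).
B^2 = 36 — a positive square means the series sums to a boost: l = 6, alpha*l = \frac{3}{2}, so exp(alpha B) = cosh(\frac{3}{2}) + (sinh(\frac{3}{2})/6)*B = \cosh{\left(\frac{3}{2} \right)} + (\frac{\sinh{\left(\frac{3}{2} \right)}}{6})*B.
Answer: \cosh{\left(\frac{3}{2} \right)} - \sinh{\left(\frac{3}{2} \right)} e_{1} e_{3}


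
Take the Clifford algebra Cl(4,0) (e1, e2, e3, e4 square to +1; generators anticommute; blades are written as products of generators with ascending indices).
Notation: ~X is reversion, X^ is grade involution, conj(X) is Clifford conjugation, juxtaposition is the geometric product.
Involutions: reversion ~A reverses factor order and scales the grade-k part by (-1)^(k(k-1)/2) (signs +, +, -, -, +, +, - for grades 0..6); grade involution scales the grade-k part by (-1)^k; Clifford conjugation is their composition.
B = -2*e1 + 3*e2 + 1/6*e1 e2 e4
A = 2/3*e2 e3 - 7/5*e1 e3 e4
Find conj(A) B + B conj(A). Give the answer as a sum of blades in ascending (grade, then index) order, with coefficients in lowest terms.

first term: 2*e3 - 7/30*e2 e3 + 14/5*e3 e4 + 4/3*e1 e2 e3 + 1/9*e1 e3 e4 - 21/5*e1 e2 e3 e4
second term: -2*e3 + 7/30*e2 e3 + 14/5*e3 e4 + 4/3*e1 e2 e3 - 1/9*e1 e3 e4 + 21/5*e1 e2 e3 e4
Answer: 28/5*e3 e4 + 8/3*e1 e2 e3


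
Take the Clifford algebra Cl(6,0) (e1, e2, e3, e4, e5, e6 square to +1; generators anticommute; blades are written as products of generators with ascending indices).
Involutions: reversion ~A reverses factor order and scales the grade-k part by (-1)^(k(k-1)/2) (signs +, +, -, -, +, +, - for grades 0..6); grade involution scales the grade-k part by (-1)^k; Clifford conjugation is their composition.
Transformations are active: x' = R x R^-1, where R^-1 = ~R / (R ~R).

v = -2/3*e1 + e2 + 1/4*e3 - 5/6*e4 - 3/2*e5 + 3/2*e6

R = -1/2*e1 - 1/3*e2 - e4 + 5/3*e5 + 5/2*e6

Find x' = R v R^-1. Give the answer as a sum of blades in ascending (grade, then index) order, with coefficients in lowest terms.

~R = -1/2*e1 - 1/3*e2 - e4 + 5/3*e5 + 5/2*e6, and R ~R = 187/18, so R^-1 = ~R / (187/18).
R v = 25/12 - 13/18*e1 e2 - 1/8*e1 e3 - 1/4*e1 e4 + 67/36*e1 e5 + 11/12*e1 e6 - 1/12*e2 e3 + 23/18*e2 e4 - 7/6*e2 e5 - 3*e2 e6 + 1/4*e3 e4 - 5/12*e3 e5 - 5/8*e3 e6 + 26/9*e4 e5 + 7/12*e4 e6 + 25/4*e5 e6
Answer: 523/1122*e1 - 212/187*e2 - 1/4*e3 + 485/1122*e4 + 811/374*e5 - 93/187*e6


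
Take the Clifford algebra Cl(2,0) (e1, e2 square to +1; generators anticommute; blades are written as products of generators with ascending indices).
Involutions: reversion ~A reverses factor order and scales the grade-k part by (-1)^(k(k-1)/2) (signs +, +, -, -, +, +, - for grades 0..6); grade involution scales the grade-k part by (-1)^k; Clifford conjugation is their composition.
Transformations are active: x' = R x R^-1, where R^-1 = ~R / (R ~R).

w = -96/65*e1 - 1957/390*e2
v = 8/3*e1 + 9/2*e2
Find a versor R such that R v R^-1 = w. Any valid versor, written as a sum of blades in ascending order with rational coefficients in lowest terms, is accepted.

Here q(v) = q(w) = 985/36; the classical choice R = v + w = 232/195*e1 - 101/195*e2 then realises v -> w under the sandwich.
Answer: 232/195*e1 - 101/195*e2


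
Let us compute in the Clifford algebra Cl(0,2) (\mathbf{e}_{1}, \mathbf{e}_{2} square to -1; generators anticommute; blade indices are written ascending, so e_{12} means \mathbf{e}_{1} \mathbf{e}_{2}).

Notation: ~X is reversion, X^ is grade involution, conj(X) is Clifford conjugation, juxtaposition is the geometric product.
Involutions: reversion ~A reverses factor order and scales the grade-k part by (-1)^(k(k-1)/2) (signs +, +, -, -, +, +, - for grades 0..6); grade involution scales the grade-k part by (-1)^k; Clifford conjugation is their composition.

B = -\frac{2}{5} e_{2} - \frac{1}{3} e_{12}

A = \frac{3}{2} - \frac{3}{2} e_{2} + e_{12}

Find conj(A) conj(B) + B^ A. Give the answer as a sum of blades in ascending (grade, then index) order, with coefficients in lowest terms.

first term: -\frac{4}{15} + \frac{9}{10} e_{1} + \frac{3}{5} e_{2} + \frac{1}{2} e_{12}
second term: \frac{14}{15} - \frac{1}{10} e_{1} + \frac{3}{5} e_{2} - \frac{1}{2} e_{12}
Answer: \frac{2}{3} + \frac{4}{5} e_{1} + \frac{6}{5} e_{2}


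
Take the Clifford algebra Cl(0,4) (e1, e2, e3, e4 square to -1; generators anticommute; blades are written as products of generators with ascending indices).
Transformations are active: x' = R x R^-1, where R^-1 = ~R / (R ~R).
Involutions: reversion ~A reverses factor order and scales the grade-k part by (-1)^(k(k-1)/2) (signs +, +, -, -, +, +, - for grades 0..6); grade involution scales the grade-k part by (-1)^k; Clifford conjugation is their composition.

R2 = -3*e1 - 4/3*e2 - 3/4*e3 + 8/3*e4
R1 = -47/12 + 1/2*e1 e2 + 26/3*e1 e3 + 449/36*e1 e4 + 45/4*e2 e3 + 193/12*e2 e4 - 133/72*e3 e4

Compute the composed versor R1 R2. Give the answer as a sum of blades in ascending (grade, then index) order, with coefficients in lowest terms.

Distribute over the terms of R2 (each basis-blade product reordered to ascending indices, repeated generators contracted through their squares):
R1 (-3*e1) = 47/4*e1 - 3/2*e2 - 26*e3 - 449/12*e4 - 135/4*e1 e2 e3 - 193/4*e1 e2 e4 + 133/24*e1 e3 e4
R1 (-4/3*e2) = 2/3*e1 + 47/9*e2 - 15*e3 - 193/9*e4 + 104/9*e1 e2 e3 + 449/27*e1 e2 e4 + 133/54*e2 e3 e4
R1 (-3/4*e3) = 13/2*e1 + 135/16*e2 + 47/16*e3 + 133/96*e4 - 3/8*e1 e2 e3 + 449/48*e1 e3 e4 + 193/16*e2 e3 e4
R1 (8/3*e4) = -898/27*e1 - 386/9*e2 + 133/27*e3 - 94/9*e4 + 4/3*e1 e2 e4 + 208/9*e1 e3 e4 + 30*e2 e3 e4
Summing the partial products and collecting blades:
Answer: -1549/108*e1 - 1475/48*e2 - 14315/432*e3 - 19561/288*e4 - 1625/72*e1 e2 e3 - 3271/108*e1 e2 e4 + 5473/144*e1 e3 e4 + 19235/432*e2 e3 e4
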